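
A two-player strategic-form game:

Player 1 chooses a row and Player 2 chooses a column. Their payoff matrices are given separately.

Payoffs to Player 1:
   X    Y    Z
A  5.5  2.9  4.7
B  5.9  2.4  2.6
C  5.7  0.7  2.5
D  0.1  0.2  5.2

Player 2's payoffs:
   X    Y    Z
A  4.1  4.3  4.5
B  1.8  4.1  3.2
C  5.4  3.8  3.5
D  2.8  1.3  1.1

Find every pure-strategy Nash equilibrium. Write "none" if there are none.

There is no pure-strategy Nash equilibrium.

(A, X): Player 1 can switch to B (5.5 → 5.9). Not NE.
(A, Y): Player 2 can switch to Z (4.3 → 4.5). Not NE.
(A, Z): Player 1 can switch to D (4.7 → 5.2). Not NE.
(B, X): Player 2 can switch to Y (1.8 → 4.1). Not NE.
(B, Y): Player 1 can switch to A (2.4 → 2.9). Not NE.
(B, Z): Player 1 can switch to A (2.6 → 4.7). Not NE.
(The remaining 6 profiles each have a profitable deviation by the same check.)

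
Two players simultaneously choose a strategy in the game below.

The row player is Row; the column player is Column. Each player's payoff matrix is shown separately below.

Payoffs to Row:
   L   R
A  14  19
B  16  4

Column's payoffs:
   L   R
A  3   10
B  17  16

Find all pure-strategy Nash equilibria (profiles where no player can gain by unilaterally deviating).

The pure Nash equilibria are (A, R), (B, L).

Row against L: payoffs 14, 16 → best response B.
Row against R: payoffs 19, 4 → best response A.
Column against A: payoffs 3, 10 → best response R.
Column against B: payoffs 17, 16 → best response L.
Mutual best responses: (A, R); (B, L).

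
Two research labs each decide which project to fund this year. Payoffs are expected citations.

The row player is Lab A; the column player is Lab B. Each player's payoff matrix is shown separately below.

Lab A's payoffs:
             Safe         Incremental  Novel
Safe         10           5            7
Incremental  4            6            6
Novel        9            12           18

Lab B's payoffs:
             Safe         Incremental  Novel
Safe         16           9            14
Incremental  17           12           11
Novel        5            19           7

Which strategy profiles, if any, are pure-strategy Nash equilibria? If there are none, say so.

The pure Nash equilibria are (Safe, Safe); (Novel, Incremental).

Lab A against Safe: payoffs 10, 4, 9 → best response Safe.
Lab A against Incremental: payoffs 5, 6, 12 → best response Novel.
Lab A against Novel: payoffs 7, 6, 18 → best response Novel.
Lab B against Safe: payoffs 16, 9, 14 → best response Safe.
Lab B against Incremental: payoffs 17, 12, 11 → best response Safe.
Lab B against Novel: payoffs 5, 19, 7 → best response Incremental.
Mutual best responses: (Safe, Safe); (Novel, Incremental).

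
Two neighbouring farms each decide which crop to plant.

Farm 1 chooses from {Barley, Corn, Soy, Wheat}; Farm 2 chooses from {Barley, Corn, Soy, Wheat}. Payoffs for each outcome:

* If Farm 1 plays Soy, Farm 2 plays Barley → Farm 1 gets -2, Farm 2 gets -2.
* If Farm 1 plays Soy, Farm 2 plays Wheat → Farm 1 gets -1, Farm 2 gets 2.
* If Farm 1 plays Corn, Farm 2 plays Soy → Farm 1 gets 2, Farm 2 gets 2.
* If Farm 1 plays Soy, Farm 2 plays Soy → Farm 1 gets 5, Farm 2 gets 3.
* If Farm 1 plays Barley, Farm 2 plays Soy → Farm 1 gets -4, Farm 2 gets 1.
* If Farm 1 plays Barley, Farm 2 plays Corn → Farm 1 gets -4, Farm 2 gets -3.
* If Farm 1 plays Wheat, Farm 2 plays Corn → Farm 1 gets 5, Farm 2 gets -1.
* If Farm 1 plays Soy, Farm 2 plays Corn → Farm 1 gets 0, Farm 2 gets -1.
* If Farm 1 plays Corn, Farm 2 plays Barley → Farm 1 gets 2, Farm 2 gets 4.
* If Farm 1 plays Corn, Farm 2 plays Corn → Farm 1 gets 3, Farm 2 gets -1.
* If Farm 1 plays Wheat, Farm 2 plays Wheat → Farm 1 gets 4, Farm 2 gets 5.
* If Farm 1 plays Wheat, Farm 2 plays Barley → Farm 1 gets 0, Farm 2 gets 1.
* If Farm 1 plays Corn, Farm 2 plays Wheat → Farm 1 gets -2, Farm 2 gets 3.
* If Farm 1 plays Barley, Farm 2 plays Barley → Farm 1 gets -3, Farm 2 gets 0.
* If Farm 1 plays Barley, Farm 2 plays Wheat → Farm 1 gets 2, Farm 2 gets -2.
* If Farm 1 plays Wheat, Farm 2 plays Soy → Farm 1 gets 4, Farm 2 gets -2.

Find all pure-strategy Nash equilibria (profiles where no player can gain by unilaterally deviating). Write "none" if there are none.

For each strategy profile, look for a profitable unilateral deviation.
(Barley, Barley): Farm 1 can switch to Corn (-3 → 2). Not NE.
(Barley, Corn): Farm 1 can switch to Corn (-4 → 3). Not NE.
(Barley, Soy): Farm 1 can switch to Corn (-4 → 2). Not NE.
(Barley, Wheat): Farm 1 can switch to Wheat (2 → 4). Not NE.
(Corn, Barley): Farm 1 gets 2, best alternative 0; Farm 2 gets 4, best alternative 3. No profitable deviation — NE.
(Corn, Corn): Farm 1 can switch to Wheat (3 → 5). Not NE.
(Corn, Soy): Farm 1 can switch to Soy (2 → 5). Not NE.
(Corn, Wheat): Farm 1 can switch to Barley (-2 → 2). Not NE.
(Soy, Barley): Farm 1 can switch to Corn (-2 → 2). Not NE.
(Soy, Corn): Farm 1 can switch to Corn (0 → 3). Not NE.
(Soy, Soy): Farm 1 gets 5, best alternative 4; Farm 2 gets 3, best alternative 2. No profitable deviation — NE.
(Soy, Wheat): Farm 1 can switch to Barley (-1 → 2). Not NE.
(Wheat, Wheat): Farm 1 gets 4, best alternative 2; Farm 2 gets 5, best alternative 1. No profitable deviation — NE.
(The remaining 3 profiles each have a profitable deviation by the same check.)

The pure Nash equilibria are (Corn, Barley); (Soy, Soy); (Wheat, Wheat).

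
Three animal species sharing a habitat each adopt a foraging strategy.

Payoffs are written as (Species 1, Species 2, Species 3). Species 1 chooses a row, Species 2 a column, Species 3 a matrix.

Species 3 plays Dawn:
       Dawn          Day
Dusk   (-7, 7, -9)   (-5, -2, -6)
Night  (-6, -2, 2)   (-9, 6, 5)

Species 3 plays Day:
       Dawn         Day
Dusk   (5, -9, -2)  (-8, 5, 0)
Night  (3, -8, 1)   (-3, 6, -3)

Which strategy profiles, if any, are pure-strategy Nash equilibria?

Species 1 against (Dawn, Dawn): payoffs -7, -6 → best response Night.
Species 1 against (Dawn, Day): payoffs 5, 3 → best response Dusk.
Species 1 against (Day, Dawn): payoffs -5, -9 → best response Dusk.
Species 1 against (Day, Day): payoffs -8, -3 → best response Night.
Species 2 against (Dusk, Dawn): payoffs 7, -2 → best response Dawn.
Species 2 against (Dusk, Day): payoffs -9, 5 → best response Day.
Species 2 against (Night, Dawn): payoffs -2, 6 → best response Day.
Species 2 against (Night, Day): payoffs -8, 6 → best response Day.
Species 3 against (Dusk, Dawn): payoffs -9, -2 → best response Day.
Species 3 against (Dusk, Day): payoffs -6, 0 → best response Day.
Species 3 against (Night, Dawn): payoffs 2, 1 → best response Dawn.
Species 3 against (Night, Day): payoffs 5, -3 → best response Dawn.
No profile is a mutual best response for all players.

none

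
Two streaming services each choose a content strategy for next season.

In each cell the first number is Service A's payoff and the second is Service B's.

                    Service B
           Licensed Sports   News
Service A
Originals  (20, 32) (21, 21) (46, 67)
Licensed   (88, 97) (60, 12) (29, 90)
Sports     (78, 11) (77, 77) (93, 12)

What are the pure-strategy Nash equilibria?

Service A against Licensed: payoffs 20, 88, 78 → best response Licensed.
Service A against Sports: payoffs 21, 60, 77 → best response Sports.
Service A against News: payoffs 46, 29, 93 → best response Sports.
Service B against Originals: payoffs 32, 21, 67 → best response News.
Service B against Licensed: payoffs 97, 12, 90 → best response Licensed.
Service B against Sports: payoffs 11, 77, 12 → best response Sports.
Mutual best responses: (Licensed, Licensed); (Sports, Sports).

(Licensed, Licensed); (Sports, Sports)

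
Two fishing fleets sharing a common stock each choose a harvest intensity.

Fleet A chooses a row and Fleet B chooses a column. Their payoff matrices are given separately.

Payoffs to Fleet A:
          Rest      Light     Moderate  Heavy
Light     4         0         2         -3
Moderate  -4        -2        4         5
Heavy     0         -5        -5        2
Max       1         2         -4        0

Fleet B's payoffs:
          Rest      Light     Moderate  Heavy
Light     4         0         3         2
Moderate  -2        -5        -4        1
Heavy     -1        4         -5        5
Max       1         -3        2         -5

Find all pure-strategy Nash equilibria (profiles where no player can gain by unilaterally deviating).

For each strategy profile, look for a profitable unilateral deviation.
(Light, Rest): Fleet A gets 4, best alternative 1; Fleet B gets 4, best alternative 3. No profitable deviation — NE.
(Light, Light): Fleet A can switch to Max (0 → 2). Not NE.
(Light, Moderate): Fleet A can switch to Moderate (2 → 4). Not NE.
(Light, Heavy): Fleet A can switch to Moderate (-3 → 5). Not NE.
(Moderate, Rest): Fleet A can switch to Light (-4 → 4). Not NE.
(Moderate, Light): Fleet A can switch to Light (-2 → 0). Not NE.
(Moderate, Moderate): Fleet B can switch to Rest (-4 → -2). Not NE.
(Moderate, Heavy): Fleet A gets 5, best alternative 2; Fleet B gets 1, best alternative -2. No profitable deviation — NE.
(Heavy, Rest): Fleet A can switch to Light (0 → 4). Not NE.
(Heavy, Light): Fleet A can switch to Light (-5 → 0). Not NE.
(Heavy, Moderate): Fleet A can switch to Light (-5 → 2). Not NE.
(Heavy, Heavy): Fleet A can switch to Moderate (2 → 5). Not NE.
(The remaining 4 profiles each have a profitable deviation by the same check.)

Pure-strategy Nash equilibria: (Light, Rest); (Moderate, Heavy)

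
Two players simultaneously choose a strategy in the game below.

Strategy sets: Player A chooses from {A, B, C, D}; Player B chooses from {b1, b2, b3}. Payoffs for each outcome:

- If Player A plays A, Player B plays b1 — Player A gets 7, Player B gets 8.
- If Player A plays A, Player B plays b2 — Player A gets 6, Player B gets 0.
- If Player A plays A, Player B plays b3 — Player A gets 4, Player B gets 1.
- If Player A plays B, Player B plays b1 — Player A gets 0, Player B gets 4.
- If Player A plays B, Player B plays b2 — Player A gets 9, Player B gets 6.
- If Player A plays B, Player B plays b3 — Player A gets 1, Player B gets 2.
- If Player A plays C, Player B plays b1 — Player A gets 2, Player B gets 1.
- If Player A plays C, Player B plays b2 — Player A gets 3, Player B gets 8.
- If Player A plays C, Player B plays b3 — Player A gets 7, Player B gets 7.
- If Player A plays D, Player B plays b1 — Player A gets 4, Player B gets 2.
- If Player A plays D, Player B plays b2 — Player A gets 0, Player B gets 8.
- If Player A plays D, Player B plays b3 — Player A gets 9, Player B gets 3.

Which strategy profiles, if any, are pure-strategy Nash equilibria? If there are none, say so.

The pure Nash equilibria are (A, b1); (B, b2).

For each player, find the best response to each opponent profile; mutual best responses are the pure NE.
Player A against b1: payoffs 7, 0, 2, 4 → best response A.
Player A against b2: payoffs 6, 9, 3, 0 → best response B.
Player A against b3: payoffs 4, 1, 7, 9 → best response D.
Player B against A: payoffs 8, 0, 1 → best response b1.
Player B against B: payoffs 4, 6, 2 → best response b2.
Player B against C: payoffs 1, 8, 7 → best response b2.
Player B against D: payoffs 2, 8, 3 → best response b2.
Mutual best responses: (A, b1); (B, b2).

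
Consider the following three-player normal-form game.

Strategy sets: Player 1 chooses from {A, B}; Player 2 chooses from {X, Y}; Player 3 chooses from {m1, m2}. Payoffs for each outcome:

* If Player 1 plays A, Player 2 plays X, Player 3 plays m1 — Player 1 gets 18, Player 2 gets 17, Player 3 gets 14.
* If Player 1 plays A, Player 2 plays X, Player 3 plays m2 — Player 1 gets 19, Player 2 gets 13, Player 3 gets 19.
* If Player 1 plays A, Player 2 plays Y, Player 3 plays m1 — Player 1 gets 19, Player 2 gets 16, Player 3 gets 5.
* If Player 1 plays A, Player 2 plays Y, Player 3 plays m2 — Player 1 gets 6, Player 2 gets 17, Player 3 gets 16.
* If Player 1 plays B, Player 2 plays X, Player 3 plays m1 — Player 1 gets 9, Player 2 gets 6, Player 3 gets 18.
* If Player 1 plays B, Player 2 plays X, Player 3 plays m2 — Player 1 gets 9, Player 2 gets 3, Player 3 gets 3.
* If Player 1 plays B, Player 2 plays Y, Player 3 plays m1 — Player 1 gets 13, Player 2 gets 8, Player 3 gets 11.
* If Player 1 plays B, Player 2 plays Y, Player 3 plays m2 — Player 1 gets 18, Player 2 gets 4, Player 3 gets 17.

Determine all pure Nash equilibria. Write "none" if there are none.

Player 1 against (X, m1): payoffs 18, 9 → best response A.
Player 1 against (X, m2): payoffs 19, 9 → best response A.
Player 1 against (Y, m1): payoffs 19, 13 → best response A.
Player 1 against (Y, m2): payoffs 6, 18 → best response B.
Player 2 against (A, m1): payoffs 17, 16 → best response X.
Player 2 against (A, m2): payoffs 13, 17 → best response Y.
Player 2 against (B, m1): payoffs 6, 8 → best response Y.
Player 2 against (B, m2): payoffs 3, 4 → best response Y.
Player 3 against (A, X): payoffs 14, 19 → best response m2.
Player 3 against (A, Y): payoffs 5, 16 → best response m2.
Player 3 against (B, X): payoffs 18, 3 → best response m1.
Player 3 against (B, Y): payoffs 11, 17 → best response m2.
Mutual best responses: (B, Y, m2).

(B, Y, m2)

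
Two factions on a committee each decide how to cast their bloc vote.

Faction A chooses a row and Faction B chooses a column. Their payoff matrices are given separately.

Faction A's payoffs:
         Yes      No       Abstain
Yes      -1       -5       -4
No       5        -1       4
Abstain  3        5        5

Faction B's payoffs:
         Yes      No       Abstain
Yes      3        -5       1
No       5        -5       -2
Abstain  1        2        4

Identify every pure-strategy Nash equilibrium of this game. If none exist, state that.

Faction A against Yes: payoffs -1, 5, 3 → best response No.
Faction A against No: payoffs -5, -1, 5 → best response Abstain.
Faction A against Abstain: payoffs -4, 4, 5 → best response Abstain.
Faction B against Yes: payoffs 3, -5, 1 → best response Yes.
Faction B against No: payoffs 5, -5, -2 → best response Yes.
Faction B against Abstain: payoffs 1, 2, 4 → best response Abstain.
Mutual best responses: (No, Yes); (Abstain, Abstain).

(No, Yes); (Abstain, Abstain)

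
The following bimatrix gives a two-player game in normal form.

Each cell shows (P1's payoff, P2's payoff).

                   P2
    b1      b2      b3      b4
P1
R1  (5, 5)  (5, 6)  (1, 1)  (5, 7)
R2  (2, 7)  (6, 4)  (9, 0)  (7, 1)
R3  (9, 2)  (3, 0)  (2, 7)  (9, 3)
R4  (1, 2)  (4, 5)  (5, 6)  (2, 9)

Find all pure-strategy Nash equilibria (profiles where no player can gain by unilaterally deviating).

Check each profile: it is a Nash equilibrium iff no player can strictly gain by switching unilaterally.
(R1, b1): P1 can switch to R3 (5 → 9). Not NE.
(R1, b2): P1 can switch to R2 (5 → 6). Not NE.
(R1, b3): P1 can switch to R2 (1 → 9). Not NE.
(R1, b4): P1 can switch to R2 (5 → 7). Not NE.
(R2, b1): P1 can switch to R1 (2 → 5). Not NE.
(R2, b2): P2 can switch to b1 (4 → 7). Not NE.
(R2, b3): P2 can switch to b1 (0 → 7). Not NE.
(R2, b4): P1 can switch to R3 (7 → 9). Not NE.
(The remaining 8 profiles each have a profitable deviation by the same check.)

No pure-strategy Nash equilibrium.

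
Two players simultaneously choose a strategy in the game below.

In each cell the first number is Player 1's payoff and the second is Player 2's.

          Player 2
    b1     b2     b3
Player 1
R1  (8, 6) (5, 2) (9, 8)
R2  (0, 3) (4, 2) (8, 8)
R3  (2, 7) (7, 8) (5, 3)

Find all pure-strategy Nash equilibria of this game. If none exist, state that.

Pure-strategy Nash equilibria: (R1, b3); (R3, b2)

For each player, find the best response to each opponent profile; mutual best responses are the pure NE.
Player 1 against b1: payoffs 8, 0, 2 → best response R1.
Player 1 against b2: payoffs 5, 4, 7 → best response R3.
Player 1 against b3: payoffs 9, 8, 5 → best response R1.
Player 2 against R1: payoffs 6, 2, 8 → best response b3.
Player 2 against R2: payoffs 3, 2, 8 → best response b3.
Player 2 against R3: payoffs 7, 8, 3 → best response b2.
Mutual best responses: (R1, b3); (R3, b2).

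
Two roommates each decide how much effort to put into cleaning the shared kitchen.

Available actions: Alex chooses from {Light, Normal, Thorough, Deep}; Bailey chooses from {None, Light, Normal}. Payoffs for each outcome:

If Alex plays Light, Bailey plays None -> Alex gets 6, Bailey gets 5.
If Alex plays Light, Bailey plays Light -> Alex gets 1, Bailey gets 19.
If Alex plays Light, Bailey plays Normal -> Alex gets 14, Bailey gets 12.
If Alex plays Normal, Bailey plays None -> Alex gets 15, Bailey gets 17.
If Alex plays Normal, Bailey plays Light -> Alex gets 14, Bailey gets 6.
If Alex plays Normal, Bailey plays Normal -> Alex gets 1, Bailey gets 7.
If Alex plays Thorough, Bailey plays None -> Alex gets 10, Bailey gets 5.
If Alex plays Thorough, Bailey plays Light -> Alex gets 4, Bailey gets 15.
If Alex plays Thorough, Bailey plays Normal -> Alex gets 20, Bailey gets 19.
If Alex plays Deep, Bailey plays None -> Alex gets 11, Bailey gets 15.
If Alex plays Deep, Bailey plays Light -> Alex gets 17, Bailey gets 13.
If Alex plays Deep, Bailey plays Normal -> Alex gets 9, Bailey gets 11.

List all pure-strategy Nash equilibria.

(Light, None): Alex can switch to Normal (6 → 15). Not NE.
(Light, Light): Alex can switch to Normal (1 → 14). Not NE.
(Light, Normal): Alex can switch to Thorough (14 → 20). Not NE.
(Normal, None): Alex gets 15, best alternative 11; Bailey gets 17, best alternative 7. No profitable deviation — NE.
(Normal, Light): Alex can switch to Deep (14 → 17). Not NE.
(Normal, Normal): Alex can switch to Light (1 → 14). Not NE.
(Thorough, None): Alex can switch to Normal (10 → 15). Not NE.
(Thorough, Light): Alex can switch to Normal (4 → 14). Not NE.
(Thorough, Normal): Alex gets 20, best alternative 14; Bailey gets 19, best alternative 15. No profitable deviation — NE.
(Deep, None): Alex can switch to Normal (11 → 15). Not NE.
(Deep, Light): Bailey can switch to None (13 → 15). Not NE.
(Deep, Normal): Alex can switch to Light (9 → 14). Not NE.

(Normal, None); (Thorough, Normal)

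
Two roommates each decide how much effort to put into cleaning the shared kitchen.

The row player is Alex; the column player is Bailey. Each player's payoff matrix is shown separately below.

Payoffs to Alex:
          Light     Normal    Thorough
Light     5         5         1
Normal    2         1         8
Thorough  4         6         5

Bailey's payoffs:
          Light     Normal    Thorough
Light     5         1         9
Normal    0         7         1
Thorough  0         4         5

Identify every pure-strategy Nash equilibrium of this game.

This game has no pure Nash equilibrium.

Check each profile: it is a Nash equilibrium iff no player can strictly gain by switching unilaterally.
(Light, Light): Bailey can switch to Thorough (5 → 9). Not NE.
(Light, Normal): Alex can switch to Thorough (5 → 6). Not NE.
(Light, Thorough): Alex can switch to Normal (1 → 8). Not NE.
(Normal, Light): Alex can switch to Light (2 → 5). Not NE.
(Normal, Normal): Alex can switch to Light (1 → 5). Not NE.
(Normal, Thorough): Bailey can switch to Normal (1 → 7). Not NE.
(Thorough, Light): Alex can switch to Light (4 → 5). Not NE.
(Thorough, Normal): Bailey can switch to Thorough (4 → 5). Not NE.
(Thorough, Thorough): Alex can switch to Normal (5 → 8). Not NE.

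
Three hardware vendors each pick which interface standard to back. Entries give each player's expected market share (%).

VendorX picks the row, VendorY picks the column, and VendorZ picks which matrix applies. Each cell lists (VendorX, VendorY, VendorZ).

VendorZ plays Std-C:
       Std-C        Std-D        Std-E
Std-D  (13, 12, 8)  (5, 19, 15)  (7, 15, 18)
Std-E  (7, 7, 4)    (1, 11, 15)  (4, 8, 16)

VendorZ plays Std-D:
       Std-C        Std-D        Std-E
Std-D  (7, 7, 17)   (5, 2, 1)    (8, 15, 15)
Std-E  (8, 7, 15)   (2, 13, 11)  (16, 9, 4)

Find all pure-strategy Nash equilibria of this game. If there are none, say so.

Mark each player's best response to every combination of opponents' strategies; a profile where every player is best-responding is a pure Nash equilibrium.
VendorX against (Std-C, Std-C): payoffs 13, 7 → best response Std-D.
VendorX against (Std-C, Std-D): payoffs 7, 8 → best response Std-E.
VendorX against (Std-D, Std-C): payoffs 5, 1 → best response Std-D.
VendorX against (Std-D, Std-D): payoffs 5, 2 → best response Std-D.
VendorX against (Std-E, Std-C): payoffs 7, 4 → best response Std-D.
VendorX against (Std-E, Std-D): payoffs 8, 16 → best response Std-E.
VendorY against (Std-D, Std-C): payoffs 12, 19, 15 → best response Std-D.
VendorY against (Std-D, Std-D): payoffs 7, 2, 15 → best response Std-E.
VendorY against (Std-E, Std-C): payoffs 7, 11, 8 → best response Std-D.
VendorY against (Std-E, Std-D): payoffs 7, 13, 9 → best response Std-D.
VendorZ against (Std-D, Std-C): payoffs 8, 17 → best response Std-D.
VendorZ against (Std-D, Std-D): payoffs 15, 1 → best response Std-C.
VendorZ against (Std-D, Std-E): payoffs 18, 15 → best response Std-C.
VendorZ against (Std-E, Std-C): payoffs 4, 15 → best response Std-D.
VendorZ against (Std-E, Std-D): payoffs 15, 11 → best response Std-C.
VendorZ against (Std-E, Std-E): payoffs 16, 4 → best response Std-C.
Mutual best responses: (Std-D, Std-D, Std-C).

(Std-D, Std-D, Std-C)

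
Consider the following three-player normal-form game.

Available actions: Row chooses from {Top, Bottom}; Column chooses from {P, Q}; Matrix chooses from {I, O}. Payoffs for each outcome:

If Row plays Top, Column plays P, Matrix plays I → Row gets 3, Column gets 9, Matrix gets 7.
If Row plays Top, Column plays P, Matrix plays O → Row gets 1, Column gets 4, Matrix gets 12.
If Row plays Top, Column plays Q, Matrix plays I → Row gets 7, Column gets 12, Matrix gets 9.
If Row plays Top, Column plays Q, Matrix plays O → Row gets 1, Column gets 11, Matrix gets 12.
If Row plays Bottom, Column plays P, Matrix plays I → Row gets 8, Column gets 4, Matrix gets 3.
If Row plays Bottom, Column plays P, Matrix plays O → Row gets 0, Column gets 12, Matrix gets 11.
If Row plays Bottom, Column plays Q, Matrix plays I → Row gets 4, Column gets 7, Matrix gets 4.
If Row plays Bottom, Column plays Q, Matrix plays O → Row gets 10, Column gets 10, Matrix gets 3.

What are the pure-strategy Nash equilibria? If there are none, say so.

For each strategy profile, look for a profitable unilateral deviation.
(Top, P, I): Row can switch to Bottom (3 → 8). Not NE.
(Top, P, O): Column can switch to Q (4 → 11). Not NE.
(Top, Q, I): Matrix can switch to O (9 → 12). Not NE.
(Top, Q, O): Row can switch to Bottom (1 → 10). Not NE.
(Bottom, P, I): Column can switch to Q (4 → 7). Not NE.
(Bottom, P, O): Row can switch to Top (0 → 1). Not NE.
(Bottom, Q, I): Row can switch to Top (4 → 7). Not NE.
(Bottom, Q, O): Column can switch to P (10 → 12). Not NE.

This game has no pure Nash equilibrium.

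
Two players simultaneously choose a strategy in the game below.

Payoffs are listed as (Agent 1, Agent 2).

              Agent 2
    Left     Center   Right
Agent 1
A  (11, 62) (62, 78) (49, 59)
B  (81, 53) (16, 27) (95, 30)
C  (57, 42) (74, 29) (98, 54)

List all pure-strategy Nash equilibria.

(B, Left), (C, Right)

Check each profile: it is a Nash equilibrium iff no player can strictly gain by switching unilaterally.
(A, Left): Agent 1 can switch to B (11 → 81). Not NE.
(A, Center): Agent 1 can switch to C (62 → 74). Not NE.
(A, Right): Agent 1 can switch to B (49 → 95). Not NE.
(B, Left): Agent 1 gets 81, best alternative 57; Agent 2 gets 53, best alternative 30. No profitable deviation — NE.
(B, Center): Agent 1 can switch to A (16 → 62). Not NE.
(B, Right): Agent 1 can switch to C (95 → 98). Not NE.
(C, Left): Agent 1 can switch to B (57 → 81). Not NE.
(C, Center): Agent 2 can switch to Left (29 → 42). Not NE.
(C, Right): Agent 1 gets 98, best alternative 95; Agent 2 gets 54, best alternative 42. No profitable deviation — NE.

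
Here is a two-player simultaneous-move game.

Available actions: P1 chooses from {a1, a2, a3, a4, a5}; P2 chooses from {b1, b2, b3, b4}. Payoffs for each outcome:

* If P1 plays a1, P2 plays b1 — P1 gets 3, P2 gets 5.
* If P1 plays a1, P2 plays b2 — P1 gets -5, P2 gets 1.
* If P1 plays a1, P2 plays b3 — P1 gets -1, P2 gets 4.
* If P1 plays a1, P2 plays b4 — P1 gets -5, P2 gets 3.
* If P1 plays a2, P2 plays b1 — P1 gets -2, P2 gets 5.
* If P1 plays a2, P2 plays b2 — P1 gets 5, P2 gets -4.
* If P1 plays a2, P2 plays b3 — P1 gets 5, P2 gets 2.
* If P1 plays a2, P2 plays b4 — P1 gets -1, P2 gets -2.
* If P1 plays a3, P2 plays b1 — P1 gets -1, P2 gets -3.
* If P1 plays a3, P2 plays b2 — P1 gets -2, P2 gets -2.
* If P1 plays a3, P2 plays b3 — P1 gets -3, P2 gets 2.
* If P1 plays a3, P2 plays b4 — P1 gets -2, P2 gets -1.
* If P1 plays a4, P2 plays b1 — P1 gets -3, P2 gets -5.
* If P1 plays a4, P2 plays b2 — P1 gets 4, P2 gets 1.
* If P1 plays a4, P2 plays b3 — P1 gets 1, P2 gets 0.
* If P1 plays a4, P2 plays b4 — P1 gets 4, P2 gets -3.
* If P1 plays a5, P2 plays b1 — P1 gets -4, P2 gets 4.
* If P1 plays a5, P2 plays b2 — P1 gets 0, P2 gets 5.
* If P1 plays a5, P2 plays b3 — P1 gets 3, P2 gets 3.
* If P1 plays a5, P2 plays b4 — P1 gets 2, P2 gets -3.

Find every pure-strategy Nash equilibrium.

Pure NE: (a1, b1)

(a1, b1): P1 gets 3, best alternative -1; P2 gets 5, best alternative 4. No profitable deviation — NE.
(a1, b2): P1 can switch to a2 (-5 → 5). Not NE.
(a1, b3): P1 can switch to a2 (-1 → 5). Not NE.
(a1, b4): P1 can switch to a2 (-5 → -1). Not NE.
(a2, b1): P1 can switch to a1 (-2 → 3). Not NE.
(a2, b2): P2 can switch to b1 (-4 → 5). Not NE.
(a2, b3): P2 can switch to b1 (2 → 5). Not NE.
(The remaining 13 profiles each have a profitable deviation by the same check.)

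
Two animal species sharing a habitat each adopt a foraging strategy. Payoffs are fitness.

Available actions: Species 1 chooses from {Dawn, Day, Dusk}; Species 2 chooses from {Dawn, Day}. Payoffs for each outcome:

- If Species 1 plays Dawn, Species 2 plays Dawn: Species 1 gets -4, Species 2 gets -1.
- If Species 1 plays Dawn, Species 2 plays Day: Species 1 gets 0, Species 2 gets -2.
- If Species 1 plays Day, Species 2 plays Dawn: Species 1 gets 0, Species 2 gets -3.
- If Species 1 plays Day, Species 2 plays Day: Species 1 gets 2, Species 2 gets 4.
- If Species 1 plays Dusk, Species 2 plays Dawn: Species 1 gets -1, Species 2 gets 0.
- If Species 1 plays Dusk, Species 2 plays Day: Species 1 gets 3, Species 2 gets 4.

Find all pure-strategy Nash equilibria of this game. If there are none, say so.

(Dawn, Dawn): Species 1 can switch to Day (-4 → 0). Not NE.
(Dawn, Day): Species 1 can switch to Day (0 → 2). Not NE.
(Day, Dawn): Species 2 can switch to Day (-3 → 4). Not NE.
(Day, Day): Species 1 can switch to Dusk (2 → 3). Not NE.
(Dusk, Dawn): Species 1 can switch to Day (-1 → 0). Not NE.
(Dusk, Day): Species 1 gets 3, best alternative 2; Species 2 gets 4, best alternative 0. No profitable deviation — NE.

(Dusk, Day)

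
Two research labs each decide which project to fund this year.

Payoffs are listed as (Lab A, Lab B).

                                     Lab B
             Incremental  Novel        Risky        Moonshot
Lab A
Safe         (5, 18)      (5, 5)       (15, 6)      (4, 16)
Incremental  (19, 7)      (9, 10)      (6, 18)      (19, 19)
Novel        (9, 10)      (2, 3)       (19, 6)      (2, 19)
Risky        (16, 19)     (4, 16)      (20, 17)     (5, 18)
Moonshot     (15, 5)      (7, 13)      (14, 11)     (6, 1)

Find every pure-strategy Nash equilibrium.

The unique pure-strategy Nash equilibrium is (Incremental, Moonshot).

(Safe, Incremental): Lab A can switch to Incremental (5 → 19). Not NE.
(Safe, Novel): Lab A can switch to Incremental (5 → 9). Not NE.
(Safe, Risky): Lab A can switch to Novel (15 → 19). Not NE.
(Safe, Moonshot): Lab A can switch to Incremental (4 → 19). Not NE.
(Incremental, Incremental): Lab B can switch to Novel (7 → 10). Not NE.
(Incremental, Novel): Lab B can switch to Risky (10 → 18). Not NE.
(Incremental, Risky): Lab A can switch to Safe (6 → 15). Not NE.
(Incremental, Moonshot): Lab A gets 19, best alternative 6; Lab B gets 19, best alternative 18. No profitable deviation — NE.
(Novel, Incremental): Lab A can switch to Incremental (9 → 19). Not NE.
(Novel, Novel): Lab A can switch to Safe (2 → 5). Not NE.
(Novel, Risky): Lab A can switch to Risky (19 → 20). Not NE.
(The remaining 9 profiles each have a profitable deviation by the same check.)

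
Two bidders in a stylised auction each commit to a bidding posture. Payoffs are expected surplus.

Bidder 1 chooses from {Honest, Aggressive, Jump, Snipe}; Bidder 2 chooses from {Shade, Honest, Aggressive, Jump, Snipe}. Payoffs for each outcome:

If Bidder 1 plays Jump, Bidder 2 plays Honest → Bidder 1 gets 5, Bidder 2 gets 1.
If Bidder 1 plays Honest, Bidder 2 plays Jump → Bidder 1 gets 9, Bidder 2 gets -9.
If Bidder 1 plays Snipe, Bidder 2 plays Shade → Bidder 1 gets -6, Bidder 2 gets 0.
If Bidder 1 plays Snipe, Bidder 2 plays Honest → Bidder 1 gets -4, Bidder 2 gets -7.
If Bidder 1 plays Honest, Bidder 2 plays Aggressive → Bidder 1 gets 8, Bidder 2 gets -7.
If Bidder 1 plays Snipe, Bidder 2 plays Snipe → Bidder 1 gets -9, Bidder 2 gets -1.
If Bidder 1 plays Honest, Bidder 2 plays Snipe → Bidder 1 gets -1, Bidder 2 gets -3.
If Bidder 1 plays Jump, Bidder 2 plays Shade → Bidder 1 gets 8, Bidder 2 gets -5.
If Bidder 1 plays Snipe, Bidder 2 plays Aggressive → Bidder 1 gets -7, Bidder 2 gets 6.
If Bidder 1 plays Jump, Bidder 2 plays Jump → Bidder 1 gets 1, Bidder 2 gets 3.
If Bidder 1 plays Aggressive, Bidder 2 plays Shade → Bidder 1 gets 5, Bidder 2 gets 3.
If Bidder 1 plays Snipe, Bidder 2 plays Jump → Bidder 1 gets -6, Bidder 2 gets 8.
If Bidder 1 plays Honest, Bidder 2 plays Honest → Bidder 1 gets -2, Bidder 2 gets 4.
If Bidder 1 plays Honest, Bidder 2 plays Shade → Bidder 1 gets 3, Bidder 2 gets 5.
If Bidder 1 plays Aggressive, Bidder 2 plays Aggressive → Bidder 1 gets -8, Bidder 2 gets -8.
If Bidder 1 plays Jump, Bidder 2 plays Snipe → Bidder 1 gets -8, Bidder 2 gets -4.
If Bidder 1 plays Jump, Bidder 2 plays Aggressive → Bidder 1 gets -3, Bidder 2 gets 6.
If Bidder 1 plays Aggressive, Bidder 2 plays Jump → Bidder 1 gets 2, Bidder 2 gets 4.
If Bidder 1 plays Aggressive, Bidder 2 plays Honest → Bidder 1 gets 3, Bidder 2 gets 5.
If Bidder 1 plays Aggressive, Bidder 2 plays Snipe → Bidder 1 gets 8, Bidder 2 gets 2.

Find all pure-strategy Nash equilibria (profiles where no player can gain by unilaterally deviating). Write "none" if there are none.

Bidder 1 against Shade: payoffs 3, 5, 8, -6 → best response Jump.
Bidder 1 against Honest: payoffs -2, 3, 5, -4 → best response Jump.
Bidder 1 against Aggressive: payoffs 8, -8, -3, -7 → best response Honest.
Bidder 1 against Jump: payoffs 9, 2, 1, -6 → best response Honest.
Bidder 1 against Snipe: payoffs -1, 8, -8, -9 → best response Aggressive.
Bidder 2 against Honest: payoffs 5, 4, -7, -9, -3 → best response Shade.
Bidder 2 against Aggressive: payoffs 3, 5, -8, 4, 2 → best response Honest.
Bidder 2 against Jump: payoffs -5, 1, 6, 3, -4 → best response Aggressive.
Bidder 2 against Snipe: payoffs 0, -7, 6, 8, -1 → best response Jump.
No profile is a mutual best response for all players.

No pure-strategy Nash equilibrium.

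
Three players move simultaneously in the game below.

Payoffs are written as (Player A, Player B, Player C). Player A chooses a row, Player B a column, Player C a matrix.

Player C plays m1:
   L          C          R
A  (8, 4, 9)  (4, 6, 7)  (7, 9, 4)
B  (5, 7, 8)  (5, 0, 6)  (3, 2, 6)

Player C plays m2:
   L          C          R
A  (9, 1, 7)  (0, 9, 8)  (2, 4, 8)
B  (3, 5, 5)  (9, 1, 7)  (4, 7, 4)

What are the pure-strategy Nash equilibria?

This game has no pure Nash equilibrium.

(A, L, m1): Player B can switch to C (4 → 6). Not NE.
(A, L, m2): Player B can switch to C (1 → 9). Not NE.
(A, C, m1): Player A can switch to B (4 → 5). Not NE.
(A, C, m2): Player A can switch to B (0 → 9). Not NE.
(A, R, m1): Player C can switch to m2 (4 → 8). Not NE.
(A, R, m2): Player A can switch to B (2 → 4). Not NE.
(B, L, m1): Player A can switch to A (5 → 8). Not NE.
(B, L, m2): Player A can switch to A (3 → 9). Not NE.
(B, C, m1): Player B can switch to L (0 → 7). Not NE.
(B, C, m2): Player B can switch to L (1 → 5). Not NE.
(The remaining 2 profiles each have a profitable deviation by the same check.)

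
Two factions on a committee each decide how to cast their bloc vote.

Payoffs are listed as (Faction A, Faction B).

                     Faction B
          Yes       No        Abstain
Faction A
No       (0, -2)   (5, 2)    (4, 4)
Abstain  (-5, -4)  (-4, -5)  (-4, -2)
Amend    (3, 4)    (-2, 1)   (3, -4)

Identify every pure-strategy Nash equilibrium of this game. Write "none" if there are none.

Pure-strategy Nash equilibria: (No, Abstain); (Amend, Yes)

(No, Yes): Faction A can switch to Amend (0 → 3). Not NE.
(No, No): Faction B can switch to Abstain (2 → 4). Not NE.
(No, Abstain): Faction A gets 4, best alternative 3; Faction B gets 4, best alternative 2. No profitable deviation — NE.
(Abstain, Yes): Faction A can switch to No (-5 → 0). Not NE.
(Abstain, No): Faction A can switch to No (-4 → 5). Not NE.
(Abstain, Abstain): Faction A can switch to No (-4 → 4). Not NE.
(Amend, Yes): Faction A gets 3, best alternative 0; Faction B gets 4, best alternative 1. No profitable deviation — NE.
(Amend, No): Faction A can switch to No (-2 → 5). Not NE.
(Amend, Abstain): Faction A can switch to No (3 → 4). Not NE.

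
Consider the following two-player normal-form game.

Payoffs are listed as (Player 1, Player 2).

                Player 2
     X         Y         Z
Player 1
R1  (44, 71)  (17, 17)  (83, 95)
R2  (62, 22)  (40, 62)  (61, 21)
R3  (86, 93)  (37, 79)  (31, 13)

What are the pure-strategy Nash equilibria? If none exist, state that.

The pure Nash equilibria are (R1, Z), (R2, Y), (R3, X).

(R1, X): Player 1 can switch to R2 (44 → 62). Not NE.
(R1, Y): Player 1 can switch to R2 (17 → 40). Not NE.
(R1, Z): Player 1 gets 83, best alternative 61; Player 2 gets 95, best alternative 71. No profitable deviation — NE.
(R2, X): Player 1 can switch to R3 (62 → 86). Not NE.
(R2, Y): Player 1 gets 40, best alternative 37; Player 2 gets 62, best alternative 22. No profitable deviation — NE.
(R2, Z): Player 1 can switch to R1 (61 → 83). Not NE.
(R3, X): Player 1 gets 86, best alternative 62; Player 2 gets 93, best alternative 79. No profitable deviation — NE.
(R3, Y): Player 1 can switch to R2 (37 → 40). Not NE.
(R3, Z): Player 1 can switch to R1 (31 → 83). Not NE.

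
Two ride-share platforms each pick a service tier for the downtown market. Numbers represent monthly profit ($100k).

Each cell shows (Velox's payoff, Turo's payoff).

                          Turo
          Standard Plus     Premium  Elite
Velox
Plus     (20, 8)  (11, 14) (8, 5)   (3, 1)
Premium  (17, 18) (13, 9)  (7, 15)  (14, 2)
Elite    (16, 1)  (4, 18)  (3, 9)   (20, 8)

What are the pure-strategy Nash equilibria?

(Plus, Standard): Turo can switch to Plus (8 → 14). Not NE.
(Plus, Plus): Velox can switch to Premium (11 → 13). Not NE.
(Plus, Premium): Turo can switch to Standard (5 → 8). Not NE.
(Plus, Elite): Velox can switch to Premium (3 → 14). Not NE.
(Premium, Standard): Velox can switch to Plus (17 → 20). Not NE.
(Premium, Plus): Turo can switch to Standard (9 → 18). Not NE.
(Premium, Premium): Velox can switch to Plus (7 → 8). Not NE.
(Premium, Elite): Velox can switch to Elite (14 → 20). Not NE.
(Elite, Standard): Velox can switch to Plus (16 → 20). Not NE.
(Elite, Plus): Velox can switch to Plus (4 → 11). Not NE.
(Elite, Premium): Velox can switch to Plus (3 → 8). Not NE.
(Elite, Elite): Turo can switch to Plus (8 → 18). Not NE.

There is no pure-strategy Nash equilibrium.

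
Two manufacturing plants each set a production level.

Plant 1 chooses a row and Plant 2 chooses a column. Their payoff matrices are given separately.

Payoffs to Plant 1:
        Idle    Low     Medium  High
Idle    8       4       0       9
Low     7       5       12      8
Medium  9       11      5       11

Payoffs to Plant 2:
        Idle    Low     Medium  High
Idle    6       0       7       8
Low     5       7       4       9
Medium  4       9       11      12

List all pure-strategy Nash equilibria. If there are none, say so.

Plant 1 against Idle: payoffs 8, 7, 9 → best response Medium.
Plant 1 against Low: payoffs 4, 5, 11 → best response Medium.
Plant 1 against Medium: payoffs 0, 12, 5 → best response Low.
Plant 1 against High: payoffs 9, 8, 11 → best response Medium.
Plant 2 against Idle: payoffs 6, 0, 7, 8 → best response High.
Plant 2 against Low: payoffs 5, 7, 4, 9 → best response High.
Plant 2 against Medium: payoffs 4, 9, 11, 12 → best response High.
Mutual best responses: (Medium, High).

(Medium, High)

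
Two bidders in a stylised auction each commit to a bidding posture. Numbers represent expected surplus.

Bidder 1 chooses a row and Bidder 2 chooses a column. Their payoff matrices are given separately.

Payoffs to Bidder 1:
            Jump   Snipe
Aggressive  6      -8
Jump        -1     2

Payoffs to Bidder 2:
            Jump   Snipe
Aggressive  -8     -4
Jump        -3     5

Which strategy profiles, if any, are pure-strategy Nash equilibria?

For each strategy profile, look for a profitable unilateral deviation.
(Aggressive, Jump): Bidder 2 can switch to Snipe (-8 → -4). Not NE.
(Aggressive, Snipe): Bidder 1 can switch to Jump (-8 → 2). Not NE.
(Jump, Jump): Bidder 1 can switch to Aggressive (-1 → 6). Not NE.
(Jump, Snipe): Bidder 1 gets 2, best alternative -8; Bidder 2 gets 5, best alternative -3. No profitable deviation — NE.

Pure NE: (Jump, Snipe)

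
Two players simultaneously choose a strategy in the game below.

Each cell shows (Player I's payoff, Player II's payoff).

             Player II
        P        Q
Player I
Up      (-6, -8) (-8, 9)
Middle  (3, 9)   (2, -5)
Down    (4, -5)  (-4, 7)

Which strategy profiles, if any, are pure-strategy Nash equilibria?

This game has no pure Nash equilibrium.

Player I against P: payoffs -6, 3, 4 → best response Down.
Player I against Q: payoffs -8, 2, -4 → best response Middle.
Player II against Up: payoffs -8, 9 → best response Q.
Player II against Middle: payoffs 9, -5 → best response P.
Player II against Down: payoffs -5, 7 → best response Q.
No profile is a mutual best response for all players.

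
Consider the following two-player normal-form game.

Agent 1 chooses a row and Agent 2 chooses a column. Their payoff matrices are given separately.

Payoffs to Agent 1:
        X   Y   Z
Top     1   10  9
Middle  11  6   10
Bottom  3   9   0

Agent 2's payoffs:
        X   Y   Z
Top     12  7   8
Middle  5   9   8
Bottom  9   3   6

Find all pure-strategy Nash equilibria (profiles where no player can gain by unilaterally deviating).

(Top, X): Agent 1 can switch to Middle (1 → 11). Not NE.
(Top, Y): Agent 2 can switch to X (7 → 12). Not NE.
(Top, Z): Agent 1 can switch to Middle (9 → 10). Not NE.
(Middle, X): Agent 2 can switch to Y (5 → 9). Not NE.
(Middle, Y): Agent 1 can switch to Top (6 → 10). Not NE.
(Middle, Z): Agent 2 can switch to Y (8 → 9). Not NE.
(Bottom, X): Agent 1 can switch to Middle (3 → 11). Not NE.
(Bottom, Y): Agent 1 can switch to Top (9 → 10). Not NE.
(Bottom, Z): Agent 1 can switch to Top (0 → 9). Not NE.

No pure-strategy Nash equilibrium.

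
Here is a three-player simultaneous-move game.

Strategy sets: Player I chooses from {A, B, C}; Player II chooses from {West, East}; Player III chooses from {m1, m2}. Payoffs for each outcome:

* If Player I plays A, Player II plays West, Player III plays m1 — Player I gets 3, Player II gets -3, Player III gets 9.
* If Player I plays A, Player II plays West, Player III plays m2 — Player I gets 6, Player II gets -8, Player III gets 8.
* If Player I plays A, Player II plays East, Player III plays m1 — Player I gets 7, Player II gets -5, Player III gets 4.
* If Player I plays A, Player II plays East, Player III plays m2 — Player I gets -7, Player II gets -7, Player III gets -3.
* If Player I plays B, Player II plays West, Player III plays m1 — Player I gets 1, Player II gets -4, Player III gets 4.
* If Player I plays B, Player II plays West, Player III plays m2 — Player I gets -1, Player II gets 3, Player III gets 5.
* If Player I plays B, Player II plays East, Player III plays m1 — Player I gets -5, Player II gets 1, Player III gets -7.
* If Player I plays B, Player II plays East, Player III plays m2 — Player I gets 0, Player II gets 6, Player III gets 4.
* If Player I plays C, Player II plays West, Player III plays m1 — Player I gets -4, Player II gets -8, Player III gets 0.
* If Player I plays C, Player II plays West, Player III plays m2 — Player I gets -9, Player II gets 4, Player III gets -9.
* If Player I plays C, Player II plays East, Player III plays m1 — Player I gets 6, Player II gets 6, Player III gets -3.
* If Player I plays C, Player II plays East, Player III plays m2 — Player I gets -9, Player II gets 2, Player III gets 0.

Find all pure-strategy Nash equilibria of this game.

(A, West, m1) and (B, East, m2)

(A, West, m1): Player I gets 3, best alternative 1; Player II gets -3, best alternative -5; Player III gets 9, best alternative 8. No profitable deviation — NE.
(A, West, m2): Player II can switch to East (-8 → -7). Not NE.
(A, East, m1): Player II can switch to West (-5 → -3). Not NE.
(A, East, m2): Player I can switch to B (-7 → 0). Not NE.
(B, West, m1): Player I can switch to A (1 → 3). Not NE.
(B, West, m2): Player I can switch to A (-1 → 6). Not NE.
(B, East, m1): Player I can switch to A (-5 → 7). Not NE.
(B, East, m2): Player I gets 0, best alternative -7; Player II gets 6, best alternative 3; Player III gets 4, best alternative -7. No profitable deviation — NE.
(C, West, m1): Player I can switch to A (-4 → 3). Not NE.
(C, West, m2): Player I can switch to A (-9 → 6). Not NE.
(C, East, m1): Player I can switch to A (6 → 7). Not NE.
(C, East, m2): Player I can switch to A (-9 → -7). Not NE.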